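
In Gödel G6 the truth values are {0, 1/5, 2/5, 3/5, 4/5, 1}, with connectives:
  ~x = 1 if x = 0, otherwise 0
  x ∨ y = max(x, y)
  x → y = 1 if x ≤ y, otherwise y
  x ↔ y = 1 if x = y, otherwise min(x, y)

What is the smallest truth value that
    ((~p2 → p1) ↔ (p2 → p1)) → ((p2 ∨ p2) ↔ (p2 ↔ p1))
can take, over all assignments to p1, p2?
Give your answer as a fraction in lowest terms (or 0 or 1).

Take p1 = 1/5, p2 = 1/5:
~p2 = ~1/5 = 0
~p2 → p1 = 0 → 1/5 = 1
p2 → p1 = 1/5 → 1/5 = 1
(~p2 → p1) ↔ (p2 → p1) = 1 ↔ 1 = 1
p2 ∨ p2 = 1/5 ∨ 1/5 = 1/5
p2 ↔ p1 = 1/5 ↔ 1/5 = 1
(p2 ∨ p2) ↔ (p2 ↔ p1) = 1/5 ↔ 1 = 1/5
((~p2 → p1) ↔ (p2 → p1)) → ((p2 ∨ p2) ↔ (p2 ↔ p1)) = 1 → 1/5 = 1/5
No assignment yields a value below 1/5, so this is the minimum.

1/5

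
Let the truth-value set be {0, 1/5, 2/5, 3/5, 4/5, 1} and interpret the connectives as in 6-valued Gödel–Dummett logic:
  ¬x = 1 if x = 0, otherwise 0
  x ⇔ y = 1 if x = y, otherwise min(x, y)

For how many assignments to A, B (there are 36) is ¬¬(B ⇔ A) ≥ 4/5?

value 1: 26 assignments (counts)
value 0: 10 assignments
So 26 of the 36 assignments meet the threshold.

26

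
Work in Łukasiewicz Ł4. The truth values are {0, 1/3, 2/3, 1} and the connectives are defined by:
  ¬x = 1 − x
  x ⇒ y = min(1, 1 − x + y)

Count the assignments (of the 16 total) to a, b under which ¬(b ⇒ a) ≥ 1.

1

a = 0, b = 0 ↦ 0  <
a = 0, b = 1/3 ↦ 1/3  <
a = 0, b = 2/3 ↦ 2/3  <
a = 0, b = 1 ↦ 1  ≥
a = 1/3, b = 0 ↦ 0  <
a = 1/3, b = 1/3 ↦ 0  <
a = 1/3, b = 2/3 ↦ 1/3  <
a = 1/3, b = 1 ↦ 2/3  <
a = 2/3, b = 0 ↦ 0  <
a = 2/3, b = 1/3 ↦ 0  <
a = 2/3, b = 2/3 ↦ 0  <
a = 2/3, b = 1 ↦ 1/3  <
a = 1, b = 0 ↦ 0  <
a = 1, b = 1/3 ↦ 0  <
a = 1, b = 2/3 ↦ 0  <
a = 1, b = 1 ↦ 0  <
So 1 of the 16 assignments meets the threshold.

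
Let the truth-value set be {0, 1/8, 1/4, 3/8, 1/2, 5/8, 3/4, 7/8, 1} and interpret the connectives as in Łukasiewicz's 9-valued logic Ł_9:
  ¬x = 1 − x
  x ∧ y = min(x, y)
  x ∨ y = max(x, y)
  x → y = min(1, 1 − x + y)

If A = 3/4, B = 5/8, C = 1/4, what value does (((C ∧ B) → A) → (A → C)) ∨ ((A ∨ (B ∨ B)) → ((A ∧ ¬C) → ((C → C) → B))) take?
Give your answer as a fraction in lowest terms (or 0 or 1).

1

C ∧ B = 1/4 ∧ 5/8 = 1/4
(C ∧ B) → A = 1/4 → 3/4 = 1
A → C = 3/4 → 1/4 = 1/2
((C ∧ B) → A) → (A → C) = 1 → 1/2 = 1/2
B ∨ B = 5/8 ∨ 5/8 = 5/8
A ∨ (B ∨ B) = 3/4 ∨ 5/8 = 3/4
¬C = ¬1/4 = 3/4
A ∧ ¬C = 3/4 ∧ 3/4 = 3/4
C → C = 1/4 → 1/4 = 1
(C → C) → B = 1 → 5/8 = 5/8
(A ∧ ¬C) → ((C → C) → B) = 3/4 → 5/8 = 7/8
(A ∨ (B ∨ B)) → ((A ∧ ¬C) → ((C → C) → B)) = 3/4 → 7/8 = 1
(((C ∧ B) → A) → (A → C)) ∨ ((A ∨ (B ∨ B)) → ((A ∧ ¬C) → ((C → C) → B))) = 1/2 ∨ 1 = 1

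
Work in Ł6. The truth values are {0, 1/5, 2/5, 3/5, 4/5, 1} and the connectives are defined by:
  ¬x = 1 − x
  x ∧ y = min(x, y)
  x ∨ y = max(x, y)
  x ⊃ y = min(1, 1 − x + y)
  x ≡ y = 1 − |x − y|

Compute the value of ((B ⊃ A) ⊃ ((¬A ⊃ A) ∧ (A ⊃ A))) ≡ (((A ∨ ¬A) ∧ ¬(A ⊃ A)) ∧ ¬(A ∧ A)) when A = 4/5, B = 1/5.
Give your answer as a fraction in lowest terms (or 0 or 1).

B ⊃ A = 1/5 ⊃ 4/5 = 1
¬A = ¬4/5 = 1/5
¬A ⊃ A = 1/5 ⊃ 4/5 = 1
A ⊃ A = 4/5 ⊃ 4/5 = 1
(¬A ⊃ A) ∧ (A ⊃ A) = 1 ∧ 1 = 1
(B ⊃ A) ⊃ ((¬A ⊃ A) ∧ (A ⊃ A)) = 1 ⊃ 1 = 1
¬A = ¬4/5 = 1/5
A ∨ ¬A = 4/5 ∨ 1/5 = 4/5
A ⊃ A = 4/5 ⊃ 4/5 = 1
¬(A ⊃ A) = ¬1 = 0
(A ∨ ¬A) ∧ ¬(A ⊃ A) = 4/5 ∧ 0 = 0
A ∧ A = 4/5 ∧ 4/5 = 4/5
¬(A ∧ A) = ¬4/5 = 1/5
((A ∨ ¬A) ∧ ¬(A ⊃ A)) ∧ ¬(A ∧ A) = 0 ∧ 1/5 = 0
((B ⊃ A) ⊃ ((¬A ⊃ A) ∧ (A ⊃ A))) ≡ (((A ∨ ¬A) ∧ ¬(A ⊃ A)) ∧ ¬(A ∧ A)) = 1 ≡ 0 = 0

0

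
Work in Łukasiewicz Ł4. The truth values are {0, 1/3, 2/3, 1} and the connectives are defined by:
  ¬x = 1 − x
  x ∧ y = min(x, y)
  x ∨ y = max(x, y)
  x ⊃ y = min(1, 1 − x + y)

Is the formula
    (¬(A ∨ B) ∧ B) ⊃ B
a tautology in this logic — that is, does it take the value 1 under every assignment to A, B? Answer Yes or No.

A = 0, B = 0 ↦ 1
A = 0, B = 1/3 ↦ 1
A = 0, B = 2/3 ↦ 1
A = 0, B = 1 ↦ 1
A = 1/3, B = 0 ↦ 1
A = 1/3, B = 1/3 ↦ 1
A = 1/3, B = 2/3 ↦ 1
A = 1/3, B = 1 ↦ 1
A = 2/3, B = 0 ↦ 1
A = 2/3, B = 1/3 ↦ 1
A = 2/3, B = 2/3 ↦ 1
A = 2/3, B = 1 ↦ 1
A = 1, B = 0 ↦ 1
A = 1, B = 1/3 ↦ 1
A = 1, B = 2/3 ↦ 1
A = 1, B = 1 ↦ 1
Every assignment gives a value ≥ 1.

Yes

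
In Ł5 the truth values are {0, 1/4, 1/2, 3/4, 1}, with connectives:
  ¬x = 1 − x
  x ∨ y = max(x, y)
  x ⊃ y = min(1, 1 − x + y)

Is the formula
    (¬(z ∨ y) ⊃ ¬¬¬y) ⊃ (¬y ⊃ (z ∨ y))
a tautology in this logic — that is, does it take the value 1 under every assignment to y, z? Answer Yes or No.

Counterexample: take y = 0, z = 0.
z ∨ y = 0 ∨ 0 = 0
¬(z ∨ y) = ¬0 = 1
¬y = ¬0 = 1
¬¬y = ¬1 = 0
¬¬¬y = ¬0 = 1
¬(z ∨ y) ⊃ ¬¬¬y = 1 ⊃ 1 = 1
¬y = ¬0 = 1
z ∨ y = 0 ∨ 0 = 0
¬y ⊃ (z ∨ y) = 1 ⊃ 0 = 0
(¬(z ∨ y) ⊃ ¬¬¬y) ⊃ (¬y ⊃ (z ∨ y)) = 1 ⊃ 0 = 0
This gives 0 ≠ 1.

No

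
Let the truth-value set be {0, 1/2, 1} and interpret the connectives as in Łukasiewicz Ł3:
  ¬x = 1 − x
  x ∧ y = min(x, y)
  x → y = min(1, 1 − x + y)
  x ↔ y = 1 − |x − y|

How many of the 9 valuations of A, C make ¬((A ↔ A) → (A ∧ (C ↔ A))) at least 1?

A = 0, C = 0 ↦ 1  ≥
A = 0, C = 1/2 ↦ 1  ≥
A = 0, C = 1 ↦ 1  ≥
A = 1/2, C = 0 ↦ 1/2  <
A = 1/2, C = 1/2 ↦ 1/2  <
A = 1/2, C = 1 ↦ 1/2  <
A = 1, C = 0 ↦ 1  ≥
A = 1, C = 1/2 ↦ 1/2  <
A = 1, C = 1 ↦ 0  <
So 4 of the 9 assignments meet the threshold.

4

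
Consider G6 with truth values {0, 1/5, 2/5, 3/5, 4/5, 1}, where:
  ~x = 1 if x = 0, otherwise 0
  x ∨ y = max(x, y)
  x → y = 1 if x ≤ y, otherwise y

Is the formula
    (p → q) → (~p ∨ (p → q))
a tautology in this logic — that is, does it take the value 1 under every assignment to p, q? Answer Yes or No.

Yes

At p = 2/5, q = 2/5, for instance:
p → q = 2/5 → 2/5 = 1
~p = ~2/5 = 0
~p ∨ (p → q) = 0 ∨ 1 = 1
(p → q) → (~p ∨ (p → q)) = 1 → 1 = 1
and checking the remaining 35 assignments likewise gives ≥ 1 in every case.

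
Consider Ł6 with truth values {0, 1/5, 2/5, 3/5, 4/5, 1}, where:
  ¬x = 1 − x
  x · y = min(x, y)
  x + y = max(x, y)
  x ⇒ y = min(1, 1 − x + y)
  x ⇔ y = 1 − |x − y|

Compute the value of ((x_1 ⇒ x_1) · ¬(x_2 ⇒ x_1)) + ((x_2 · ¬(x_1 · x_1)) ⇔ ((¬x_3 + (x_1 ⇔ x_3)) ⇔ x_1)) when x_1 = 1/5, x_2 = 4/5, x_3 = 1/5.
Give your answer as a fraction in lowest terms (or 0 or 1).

x_1 ⇒ x_1 = 1/5 ⇒ 1/5 = 1
x_2 ⇒ x_1 = 4/5 ⇒ 1/5 = 2/5
¬(x_2 ⇒ x_1) = ¬2/5 = 3/5
(x_1 ⇒ x_1) · ¬(x_2 ⇒ x_1) = 1 · 3/5 = 3/5
x_1 · x_1 = 1/5 · 1/5 = 1/5
¬(x_1 · x_1) = ¬1/5 = 4/5
x_2 · ¬(x_1 · x_1) = 4/5 · 4/5 = 4/5
¬x_3 = ¬1/5 = 4/5
x_1 ⇔ x_3 = 1/5 ⇔ 1/5 = 1
¬x_3 + (x_1 ⇔ x_3) = 4/5 + 1 = 1
(¬x_3 + (x_1 ⇔ x_3)) ⇔ x_1 = 1 ⇔ 1/5 = 1/5
(x_2 · ¬(x_1 · x_1)) ⇔ ((¬x_3 + (x_1 ⇔ x_3)) ⇔ x_1) = 4/5 ⇔ 1/5 = 2/5
((x_1 ⇒ x_1) · ¬(x_2 ⇒ x_1)) + ((x_2 · ¬(x_1 · x_1)) ⇔ ((¬x_3 + (x_1 ⇔ x_3)) ⇔ x_1)) = 3/5 + 2/5 = 3/5

3/5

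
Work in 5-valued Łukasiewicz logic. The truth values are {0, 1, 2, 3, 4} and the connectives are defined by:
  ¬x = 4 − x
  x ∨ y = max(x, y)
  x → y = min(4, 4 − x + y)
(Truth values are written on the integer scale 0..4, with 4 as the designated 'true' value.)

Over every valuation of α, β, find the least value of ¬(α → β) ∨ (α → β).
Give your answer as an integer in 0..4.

2

Take α = 2, β = 0:
α → β = 2 → 0 = 2
¬(α → β) = ¬2 = 2
α → β = 2 → 0 = 2
¬(α → β) ∨ (α → β) = 2 ∨ 2 = 2
No assignment yields a value below 2, so this is the minimum.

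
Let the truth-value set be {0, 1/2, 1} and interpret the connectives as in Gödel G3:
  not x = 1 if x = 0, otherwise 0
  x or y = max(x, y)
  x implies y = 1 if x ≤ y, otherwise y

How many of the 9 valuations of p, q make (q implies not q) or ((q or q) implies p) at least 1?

p = 0, q = 0 ↦ 1  ≥
p = 0, q = 1/2 ↦ 0  <
p = 0, q = 1 ↦ 0  <
p = 1/2, q = 0 ↦ 1  ≥
p = 1/2, q = 1/2 ↦ 1  ≥
p = 1/2, q = 1 ↦ 1/2  <
p = 1, q = 0 ↦ 1  ≥
p = 1, q = 1/2 ↦ 1  ≥
p = 1, q = 1 ↦ 1  ≥
So 6 of the 9 assignments meet the threshold.

6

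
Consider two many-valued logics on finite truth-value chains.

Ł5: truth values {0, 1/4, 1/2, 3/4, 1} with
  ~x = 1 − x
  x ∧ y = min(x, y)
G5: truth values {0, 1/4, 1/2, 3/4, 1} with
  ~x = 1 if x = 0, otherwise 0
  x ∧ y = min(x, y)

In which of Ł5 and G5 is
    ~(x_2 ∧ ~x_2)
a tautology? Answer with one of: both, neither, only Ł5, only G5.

In Ł5: at x_2 = 1/4 the value is 3/4 — not a tautology.
In G5: every assignment gives 1 — tautology.

only G5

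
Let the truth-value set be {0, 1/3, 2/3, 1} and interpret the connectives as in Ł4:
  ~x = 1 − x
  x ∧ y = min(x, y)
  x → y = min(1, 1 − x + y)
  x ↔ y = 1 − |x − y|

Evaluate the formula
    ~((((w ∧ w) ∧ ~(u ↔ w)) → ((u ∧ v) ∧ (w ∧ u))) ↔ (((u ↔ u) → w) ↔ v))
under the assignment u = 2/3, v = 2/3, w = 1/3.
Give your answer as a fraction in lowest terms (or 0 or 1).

1/3

w ∧ w = 1/3 ∧ 1/3 = 1/3
u ↔ w = 2/3 ↔ 1/3 = 2/3
~(u ↔ w) = ~2/3 = 1/3
(w ∧ w) ∧ ~(u ↔ w) = 1/3 ∧ 1/3 = 1/3
u ∧ v = 2/3 ∧ 2/3 = 2/3
w ∧ u = 1/3 ∧ 2/3 = 1/3
(u ∧ v) ∧ (w ∧ u) = 2/3 ∧ 1/3 = 1/3
((w ∧ w) ∧ ~(u ↔ w)) → ((u ∧ v) ∧ (w ∧ u)) = 1/3 → 1/3 = 1
u ↔ u = 2/3 ↔ 2/3 = 1
(u ↔ u) → w = 1 → 1/3 = 1/3
((u ↔ u) → w) ↔ v = 1/3 ↔ 2/3 = 2/3
(((w ∧ w) ∧ ~(u ↔ w)) → ((u ∧ v) ∧ (w ∧ u))) ↔ (((u ↔ u) → w) ↔ v) = 1 ↔ 2/3 = 2/3
~((((w ∧ w) ∧ ~(u ↔ w)) → ((u ∧ v) ∧ (w ∧ u))) ↔ (((u ↔ u) → w) ↔ v)) = ~2/3 = 1/3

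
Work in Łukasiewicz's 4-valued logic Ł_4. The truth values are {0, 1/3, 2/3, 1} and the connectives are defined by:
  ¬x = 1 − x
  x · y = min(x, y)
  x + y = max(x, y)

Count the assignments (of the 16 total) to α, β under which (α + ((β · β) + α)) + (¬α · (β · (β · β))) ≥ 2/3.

12

α = 0, β = 0 ↦ 0  <
α = 0, β = 1/3 ↦ 1/3  <
α = 0, β = 2/3 ↦ 2/3  ≥
α = 0, β = 1 ↦ 1  ≥
α = 1/3, β = 0 ↦ 1/3  <
α = 1/3, β = 1/3 ↦ 1/3  <
α = 1/3, β = 2/3 ↦ 2/3  ≥
α = 1/3, β = 1 ↦ 1  ≥
α = 2/3, β = 0 ↦ 2/3  ≥
α = 2/3, β = 1/3 ↦ 2/3  ≥
α = 2/3, β = 2/3 ↦ 2/3  ≥
α = 2/3, β = 1 ↦ 1  ≥
α = 1, β = 0 ↦ 1  ≥
α = 1, β = 1/3 ↦ 1  ≥
α = 1, β = 2/3 ↦ 1  ≥
α = 1, β = 1 ↦ 1  ≥
So 12 of the 16 assignments meet the threshold.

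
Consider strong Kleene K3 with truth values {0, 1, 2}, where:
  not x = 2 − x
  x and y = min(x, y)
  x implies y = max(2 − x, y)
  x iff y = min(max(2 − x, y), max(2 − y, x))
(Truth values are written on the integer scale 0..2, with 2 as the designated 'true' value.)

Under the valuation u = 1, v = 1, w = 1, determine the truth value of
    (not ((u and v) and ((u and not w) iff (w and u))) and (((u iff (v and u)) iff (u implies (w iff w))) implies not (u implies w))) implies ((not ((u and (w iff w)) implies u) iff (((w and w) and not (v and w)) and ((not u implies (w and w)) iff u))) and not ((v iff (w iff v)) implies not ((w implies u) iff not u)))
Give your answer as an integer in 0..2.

u and v = 1 and 1 = 1
not w = not 1 = 1
u and not w = 1 and 1 = 1
w and u = 1 and 1 = 1
(u and not w) iff (w and u) = 1 iff 1 = 1
(u and v) and ((u and not w) iff (w and u)) = 1 and 1 = 1
not ((u and v) and ((u and not w) iff (w and u))) = not 1 = 1
v and u = 1 and 1 = 1
u iff (v and u) = 1 iff 1 = 1
w iff w = 1 iff 1 = 1
u implies (w iff w) = 1 implies 1 = 1
(u iff (v and u)) iff (u implies (w iff w)) = 1 iff 1 = 1
u implies w = 1 implies 1 = 1
not (u implies w) = not 1 = 1
((u iff (v and u)) iff (u implies (w iff w))) implies not (u implies w) = 1 implies 1 = 1
not ((u and v) and ((u and not w) iff (w and u))) and (((u iff (v and u)) iff (u implies (w iff w))) implies not (u implies w)) = 1 and 1 = 1
w iff w = 1 iff 1 = 1
u and (w iff w) = 1 and 1 = 1
(u and (w iff w)) implies u = 1 implies 1 = 1
not ((u and (w iff w)) implies u) = not 1 = 1
w and w = 1 and 1 = 1
v and w = 1 and 1 = 1
not (v and w) = not 1 = 1
(w and w) and not (v and w) = 1 and 1 = 1
not u = not 1 = 1
w and w = 1 and 1 = 1
not u implies (w and w) = 1 implies 1 = 1
(not u implies (w and w)) iff u = 1 iff 1 = 1
((w and w) and not (v and w)) and ((not u implies (w and w)) iff u) = 1 and 1 = 1
not ((u and (w iff w)) implies u) iff (((w and w) and not (v and w)) and ((not u implies (w and w)) iff u)) = 1 iff 1 = 1
w iff v = 1 iff 1 = 1
v iff (w iff v) = 1 iff 1 = 1
w implies u = 1 implies 1 = 1
not u = not 1 = 1
(w implies u) iff not u = 1 iff 1 = 1
not ((w implies u) iff not u) = not 1 = 1
(v iff (w iff v)) implies not ((w implies u) iff not u) = 1 implies 1 = 1
not ((v iff (w iff v)) implies not ((w implies u) iff not u)) = not 1 = 1
(not ((u and (w iff w)) implies u) iff (((w and w) and not (v and w)) and ((not u implies (w and w)) iff u))) and not ((v iff (w iff v)) implies not ((w implies u) iff not u)) = 1 and 1 = 1
(not ((u and v) and ((u and not w) iff (w and u))) and (((u iff (v and u)) iff (u implies (w iff w))) implies not (u implies w))) implies ((not ((u and (w iff w)) implies u) iff (((w and w) and not (v and w)) and ((not u implies (w and w)) iff u))) and not ((v iff (w iff v)) implies not ((w implies u) iff not u))) = 1 implies 1 = 1

1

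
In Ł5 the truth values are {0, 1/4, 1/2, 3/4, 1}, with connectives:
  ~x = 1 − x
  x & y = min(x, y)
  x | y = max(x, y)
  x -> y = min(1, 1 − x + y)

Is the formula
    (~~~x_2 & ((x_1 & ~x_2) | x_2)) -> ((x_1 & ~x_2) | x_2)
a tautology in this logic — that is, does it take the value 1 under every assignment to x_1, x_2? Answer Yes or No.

At x_1 = 3/4, x_2 = 1, for instance:
~x_2 = ~1 = 0
~~x_2 = ~0 = 1
~~~x_2 = ~1 = 0
~x_2 = ~1 = 0
x_1 & ~x_2 = 3/4 & 0 = 0
(x_1 & ~x_2) | x_2 = 0 | 1 = 1
~~~x_2 & ((x_1 & ~x_2) | x_2) = 0 & 1 = 0
(~~~x_2 & ((x_1 & ~x_2) | x_2)) -> ((x_1 & ~x_2) | x_2) = 0 -> 1 = 1
and checking the remaining 24 assignments likewise gives ≥ 1 in every case.

Yes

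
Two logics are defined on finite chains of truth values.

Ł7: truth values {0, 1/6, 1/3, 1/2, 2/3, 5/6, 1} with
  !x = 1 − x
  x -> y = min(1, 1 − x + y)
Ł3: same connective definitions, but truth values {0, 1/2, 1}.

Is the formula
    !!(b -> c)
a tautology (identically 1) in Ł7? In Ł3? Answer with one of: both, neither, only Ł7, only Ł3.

neither

In Ł7: at b = 1/6, c = 0 the value is 5/6 — not a tautology.
In Ł3: at b = 1/2, c = 0 the value is 1/2 — not a tautology.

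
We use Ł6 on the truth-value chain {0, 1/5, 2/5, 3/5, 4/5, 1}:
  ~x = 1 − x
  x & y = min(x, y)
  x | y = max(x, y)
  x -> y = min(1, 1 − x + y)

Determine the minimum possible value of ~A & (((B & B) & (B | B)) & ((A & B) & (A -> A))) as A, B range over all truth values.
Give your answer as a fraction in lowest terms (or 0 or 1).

0

Take A = 0, B = 0:
~A = ~0 = 1
B & B = 0 & 0 = 0
B | B = 0 | 0 = 0
(B & B) & (B | B) = 0 & 0 = 0
A & B = 0 & 0 = 0
A -> A = 0 -> 0 = 1
(A & B) & (A -> A) = 0 & 1 = 0
((B & B) & (B | B)) & ((A & B) & (A -> A)) = 0 & 0 = 0
~A & (((B & B) & (B | B)) & ((A & B) & (A -> A))) = 1 & 0 = 0
No assignment yields a value below 0, so this is the minimum.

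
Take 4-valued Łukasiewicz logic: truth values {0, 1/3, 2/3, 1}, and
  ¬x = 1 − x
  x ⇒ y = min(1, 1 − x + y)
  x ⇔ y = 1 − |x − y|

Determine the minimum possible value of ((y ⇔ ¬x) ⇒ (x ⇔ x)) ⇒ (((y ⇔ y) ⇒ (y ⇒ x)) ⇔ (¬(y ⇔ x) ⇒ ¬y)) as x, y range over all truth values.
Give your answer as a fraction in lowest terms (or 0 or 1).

Take x = 0, y = 1/3:
¬x = ¬0 = 1
y ⇔ ¬x = 1/3 ⇔ 1 = 1/3
x ⇔ x = 0 ⇔ 0 = 1
(y ⇔ ¬x) ⇒ (x ⇔ x) = 1/3 ⇒ 1 = 1
y ⇔ y = 1/3 ⇔ 1/3 = 1
y ⇒ x = 1/3 ⇒ 0 = 2/3
(y ⇔ y) ⇒ (y ⇒ x) = 1 ⇒ 2/3 = 2/3
y ⇔ x = 1/3 ⇔ 0 = 2/3
¬(y ⇔ x) = ¬2/3 = 1/3
¬y = ¬1/3 = 2/3
¬(y ⇔ x) ⇒ ¬y = 1/3 ⇒ 2/3 = 1
((y ⇔ y) ⇒ (y ⇒ x)) ⇔ (¬(y ⇔ x) ⇒ ¬y) = 2/3 ⇔ 1 = 2/3
((y ⇔ ¬x) ⇒ (x ⇔ x)) ⇒ (((y ⇔ y) ⇒ (y ⇒ x)) ⇔ (¬(y ⇔ x) ⇒ ¬y)) = 1 ⇒ 2/3 = 2/3
No assignment yields a value below 2/3, so this is the minimum.

2/3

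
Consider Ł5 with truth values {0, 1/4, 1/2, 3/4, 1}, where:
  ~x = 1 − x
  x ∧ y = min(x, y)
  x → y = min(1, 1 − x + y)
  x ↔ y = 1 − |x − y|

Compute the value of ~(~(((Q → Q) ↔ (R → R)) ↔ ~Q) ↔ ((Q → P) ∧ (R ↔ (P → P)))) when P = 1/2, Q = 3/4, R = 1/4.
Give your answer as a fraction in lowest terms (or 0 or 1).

Q → Q = 3/4 → 3/4 = 1
R → R = 1/4 → 1/4 = 1
(Q → Q) ↔ (R → R) = 1 ↔ 1 = 1
~Q = ~3/4 = 1/4
((Q → Q) ↔ (R → R)) ↔ ~Q = 1 ↔ 1/4 = 1/4
~(((Q → Q) ↔ (R → R)) ↔ ~Q) = ~1/4 = 3/4
Q → P = 3/4 → 1/2 = 3/4
P → P = 1/2 → 1/2 = 1
R ↔ (P → P) = 1/4 ↔ 1 = 1/4
(Q → P) ∧ (R ↔ (P → P)) = 3/4 ∧ 1/4 = 1/4
~(((Q → Q) ↔ (R → R)) ↔ ~Q) ↔ ((Q → P) ∧ (R ↔ (P → P))) = 3/4 ↔ 1/4 = 1/2
~(~(((Q → Q) ↔ (R → R)) ↔ ~Q) ↔ ((Q → P) ∧ (R ↔ (P → P)))) = ~1/2 = 1/2

1/2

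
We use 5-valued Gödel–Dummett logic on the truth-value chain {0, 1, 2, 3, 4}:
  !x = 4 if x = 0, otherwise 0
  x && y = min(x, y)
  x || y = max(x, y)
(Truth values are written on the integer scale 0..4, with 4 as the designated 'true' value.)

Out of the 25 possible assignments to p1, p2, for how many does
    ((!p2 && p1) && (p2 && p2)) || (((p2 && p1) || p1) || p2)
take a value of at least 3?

value 4: 9 assignments (counts)
value 3: 7 assignments (counts)
value 2: 5 assignments
value 1: 3 assignments
value 0: 1 assignment
So 16 of the 25 assignments meet the threshold.

16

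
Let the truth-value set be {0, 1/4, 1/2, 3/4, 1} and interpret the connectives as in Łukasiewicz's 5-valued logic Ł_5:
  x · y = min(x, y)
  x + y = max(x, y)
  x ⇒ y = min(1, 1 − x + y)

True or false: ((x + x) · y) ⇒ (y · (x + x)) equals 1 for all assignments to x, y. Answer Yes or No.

At x = 1/2, y = 3/4, for instance:
x + x = 1/2 + 1/2 = 1/2
(x + x) · y = 1/2 · 3/4 = 1/2
y · (x + x) = 3/4 · 1/2 = 1/2
((x + x) · y) ⇒ (y · (x + x)) = 1/2 ⇒ 1/2 = 1
and checking the remaining 24 assignments likewise gives ≥ 1 in every case.

Yes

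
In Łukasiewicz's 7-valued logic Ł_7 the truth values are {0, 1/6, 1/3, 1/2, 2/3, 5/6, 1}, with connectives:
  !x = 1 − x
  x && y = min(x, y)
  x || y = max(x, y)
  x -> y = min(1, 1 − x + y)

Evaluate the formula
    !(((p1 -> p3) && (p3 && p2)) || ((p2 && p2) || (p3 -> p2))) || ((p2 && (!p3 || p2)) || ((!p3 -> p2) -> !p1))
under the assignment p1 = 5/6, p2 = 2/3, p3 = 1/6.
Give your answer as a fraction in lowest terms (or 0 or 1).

2/3

p1 -> p3 = 5/6 -> 1/6 = 1/3
p3 && p2 = 1/6 && 2/3 = 1/6
(p1 -> p3) && (p3 && p2) = 1/3 && 1/6 = 1/6
p2 && p2 = 2/3 && 2/3 = 2/3
p3 -> p2 = 1/6 -> 2/3 = 1
(p2 && p2) || (p3 -> p2) = 2/3 || 1 = 1
((p1 -> p3) && (p3 && p2)) || ((p2 && p2) || (p3 -> p2)) = 1/6 || 1 = 1
!(((p1 -> p3) && (p3 && p2)) || ((p2 && p2) || (p3 -> p2))) = !1 = 0
!p3 = !1/6 = 5/6
!p3 || p2 = 5/6 || 2/3 = 5/6
p2 && (!p3 || p2) = 2/3 && 5/6 = 2/3
!p3 = !1/6 = 5/6
!p3 -> p2 = 5/6 -> 2/3 = 5/6
!p1 = !5/6 = 1/6
(!p3 -> p2) -> !p1 = 5/6 -> 1/6 = 1/3
(p2 && (!p3 || p2)) || ((!p3 -> p2) -> !p1) = 2/3 || 1/3 = 2/3
!(((p1 -> p3) && (p3 && p2)) || ((p2 && p2) || (p3 -> p2))) || ((p2 && (!p3 || p2)) || ((!p3 -> p2) -> !p1)) = 0 || 2/3 = 2/3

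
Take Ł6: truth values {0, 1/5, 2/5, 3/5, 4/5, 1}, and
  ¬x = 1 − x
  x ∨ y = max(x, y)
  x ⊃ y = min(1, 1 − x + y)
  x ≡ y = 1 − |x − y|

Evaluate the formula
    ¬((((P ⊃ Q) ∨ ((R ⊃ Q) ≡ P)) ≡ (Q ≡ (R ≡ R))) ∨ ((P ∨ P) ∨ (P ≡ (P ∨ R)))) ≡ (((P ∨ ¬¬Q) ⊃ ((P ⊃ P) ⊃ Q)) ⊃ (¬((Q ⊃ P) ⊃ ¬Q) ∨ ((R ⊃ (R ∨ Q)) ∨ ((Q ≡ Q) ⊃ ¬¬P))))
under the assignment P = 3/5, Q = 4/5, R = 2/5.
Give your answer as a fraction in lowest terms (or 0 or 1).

P ⊃ Q = 3/5 ⊃ 4/5 = 1
R ⊃ Q = 2/5 ⊃ 4/5 = 1
(R ⊃ Q) ≡ P = 1 ≡ 3/5 = 3/5
(P ⊃ Q) ∨ ((R ⊃ Q) ≡ P) = 1 ∨ 3/5 = 1
R ≡ R = 2/5 ≡ 2/5 = 1
Q ≡ (R ≡ R) = 4/5 ≡ 1 = 4/5
((P ⊃ Q) ∨ ((R ⊃ Q) ≡ P)) ≡ (Q ≡ (R ≡ R)) = 1 ≡ 4/5 = 4/5
P ∨ P = 3/5 ∨ 3/5 = 3/5
P ∨ R = 3/5 ∨ 2/5 = 3/5
P ≡ (P ∨ R) = 3/5 ≡ 3/5 = 1
(P ∨ P) ∨ (P ≡ (P ∨ R)) = 3/5 ∨ 1 = 1
(((P ⊃ Q) ∨ ((R ⊃ Q) ≡ P)) ≡ (Q ≡ (R ≡ R))) ∨ ((P ∨ P) ∨ (P ≡ (P ∨ R))) = 4/5 ∨ 1 = 1
¬((((P ⊃ Q) ∨ ((R ⊃ Q) ≡ P)) ≡ (Q ≡ (R ≡ R))) ∨ ((P ∨ P) ∨ (P ≡ (P ∨ R)))) = ¬1 = 0
¬Q = ¬4/5 = 1/5
¬¬Q = ¬1/5 = 4/5
P ∨ ¬¬Q = 3/5 ∨ 4/5 = 4/5
P ⊃ P = 3/5 ⊃ 3/5 = 1
(P ⊃ P) ⊃ Q = 1 ⊃ 4/5 = 4/5
(P ∨ ¬¬Q) ⊃ ((P ⊃ P) ⊃ Q) = 4/5 ⊃ 4/5 = 1
Q ⊃ P = 4/5 ⊃ 3/5 = 4/5
¬Q = ¬4/5 = 1/5
(Q ⊃ P) ⊃ ¬Q = 4/5 ⊃ 1/5 = 2/5
¬((Q ⊃ P) ⊃ ¬Q) = ¬2/5 = 3/5
R ∨ Q = 2/5 ∨ 4/5 = 4/5
R ⊃ (R ∨ Q) = 2/5 ⊃ 4/5 = 1
Q ≡ Q = 4/5 ≡ 4/5 = 1
¬P = ¬3/5 = 2/5
¬¬P = ¬2/5 = 3/5
(Q ≡ Q) ⊃ ¬¬P = 1 ⊃ 3/5 = 3/5
(R ⊃ (R ∨ Q)) ∨ ((Q ≡ Q) ⊃ ¬¬P) = 1 ∨ 3/5 = 1
¬((Q ⊃ P) ⊃ ¬Q) ∨ ((R ⊃ (R ∨ Q)) ∨ ((Q ≡ Q) ⊃ ¬¬P)) = 3/5 ∨ 1 = 1
((P ∨ ¬¬Q) ⊃ ((P ⊃ P) ⊃ Q)) ⊃ (¬((Q ⊃ P) ⊃ ¬Q) ∨ ((R ⊃ (R ∨ Q)) ∨ ((Q ≡ Q) ⊃ ¬¬P))) = 1 ⊃ 1 = 1
¬((((P ⊃ Q) ∨ ((R ⊃ Q) ≡ P)) ≡ (Q ≡ (R ≡ R))) ∨ ((P ∨ P) ∨ (P ≡ (P ∨ R)))) ≡ (((P ∨ ¬¬Q) ⊃ ((P ⊃ P) ⊃ Q)) ⊃ (¬((Q ⊃ P) ⊃ ¬Q) ∨ ((R ⊃ (R ∨ Q)) ∨ ((Q ≡ Q) ⊃ ¬¬P)))) = 0 ≡ 1 = 0

0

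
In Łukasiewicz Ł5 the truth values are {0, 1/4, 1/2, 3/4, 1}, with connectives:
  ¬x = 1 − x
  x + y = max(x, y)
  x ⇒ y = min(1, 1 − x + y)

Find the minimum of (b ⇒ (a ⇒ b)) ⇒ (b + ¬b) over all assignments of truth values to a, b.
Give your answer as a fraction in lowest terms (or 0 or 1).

1/2

Take a = 0, b = 1/2:
a ⇒ b = 0 ⇒ 1/2 = 1
b ⇒ (a ⇒ b) = 1/2 ⇒ 1 = 1
¬b = ¬1/2 = 1/2
b + ¬b = 1/2 + 1/2 = 1/2
(b ⇒ (a ⇒ b)) ⇒ (b + ¬b) = 1 ⇒ 1/2 = 1/2
No assignment yields a value below 1/2, so this is the minimum.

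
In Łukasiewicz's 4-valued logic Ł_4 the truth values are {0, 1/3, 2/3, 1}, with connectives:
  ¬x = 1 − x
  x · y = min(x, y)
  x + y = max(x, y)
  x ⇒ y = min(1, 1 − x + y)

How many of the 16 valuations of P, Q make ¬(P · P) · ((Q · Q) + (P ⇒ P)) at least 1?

P = 0, Q = 0 ↦ 1  ≥
P = 0, Q = 1/3 ↦ 1  ≥
P = 0, Q = 2/3 ↦ 1  ≥
P = 0, Q = 1 ↦ 1  ≥
P = 1/3, Q = 0 ↦ 2/3  <
P = 1/3, Q = 1/3 ↦ 2/3  <
P = 1/3, Q = 2/3 ↦ 2/3  <
P = 1/3, Q = 1 ↦ 2/3  <
P = 2/3, Q = 0 ↦ 1/3  <
P = 2/3, Q = 1/3 ↦ 1/3  <
P = 2/3, Q = 2/3 ↦ 1/3  <
P = 2/3, Q = 1 ↦ 1/3  <
P = 1, Q = 0 ↦ 0  <
P = 1, Q = 1/3 ↦ 0  <
P = 1, Q = 2/3 ↦ 0  <
P = 1, Q = 1 ↦ 0  <
So 4 of the 16 assignments meet the threshold.

4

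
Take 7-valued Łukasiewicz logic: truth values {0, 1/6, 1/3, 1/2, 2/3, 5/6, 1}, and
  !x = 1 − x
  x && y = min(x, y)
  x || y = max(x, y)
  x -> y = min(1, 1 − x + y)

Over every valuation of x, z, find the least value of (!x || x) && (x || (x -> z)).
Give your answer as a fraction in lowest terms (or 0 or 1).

Take x = 1/2, z = 0:
!x = !1/2 = 1/2
!x || x = 1/2 || 1/2 = 1/2
x -> z = 1/2 -> 0 = 1/2
x || (x -> z) = 1/2 || 1/2 = 1/2
(!x || x) && (x || (x -> z)) = 1/2 && 1/2 = 1/2
No assignment yields a value below 1/2, so this is the minimum.

1/2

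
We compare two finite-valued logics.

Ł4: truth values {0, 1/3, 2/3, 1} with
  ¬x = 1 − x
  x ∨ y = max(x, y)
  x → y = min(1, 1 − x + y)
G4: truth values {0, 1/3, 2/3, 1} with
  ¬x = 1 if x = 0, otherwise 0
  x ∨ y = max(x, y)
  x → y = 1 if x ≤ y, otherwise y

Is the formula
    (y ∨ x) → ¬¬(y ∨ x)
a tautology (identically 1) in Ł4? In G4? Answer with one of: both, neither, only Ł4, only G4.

both

In Ł4: every assignment gives 1 — tautology.
In G4: every assignment gives 1 — tautology.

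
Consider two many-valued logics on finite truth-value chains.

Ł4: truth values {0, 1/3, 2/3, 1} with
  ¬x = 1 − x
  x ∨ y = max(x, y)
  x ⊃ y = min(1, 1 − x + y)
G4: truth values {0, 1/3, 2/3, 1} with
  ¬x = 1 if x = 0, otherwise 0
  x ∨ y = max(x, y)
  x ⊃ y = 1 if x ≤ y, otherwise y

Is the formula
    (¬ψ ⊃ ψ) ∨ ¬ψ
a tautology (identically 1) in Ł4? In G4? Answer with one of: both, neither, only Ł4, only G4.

In Ł4: at ψ = 1/3 the value is 2/3 — not a tautology.
In G4: every assignment gives 1 — tautology.

only G4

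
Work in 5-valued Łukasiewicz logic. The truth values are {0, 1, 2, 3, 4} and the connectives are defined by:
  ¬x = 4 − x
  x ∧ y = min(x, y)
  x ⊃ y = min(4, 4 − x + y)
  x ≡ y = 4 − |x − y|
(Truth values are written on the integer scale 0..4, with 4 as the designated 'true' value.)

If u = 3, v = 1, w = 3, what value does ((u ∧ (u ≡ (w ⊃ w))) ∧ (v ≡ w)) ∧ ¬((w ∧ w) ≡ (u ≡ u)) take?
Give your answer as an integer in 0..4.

1

w ⊃ w = 3 ⊃ 3 = 4
u ≡ (w ⊃ w) = 3 ≡ 4 = 3
u ∧ (u ≡ (w ⊃ w)) = 3 ∧ 3 = 3
v ≡ w = 1 ≡ 3 = 2
(u ∧ (u ≡ (w ⊃ w))) ∧ (v ≡ w) = 3 ∧ 2 = 2
w ∧ w = 3 ∧ 3 = 3
u ≡ u = 3 ≡ 3 = 4
(w ∧ w) ≡ (u ≡ u) = 3 ≡ 4 = 3
¬((w ∧ w) ≡ (u ≡ u)) = ¬3 = 1
((u ∧ (u ≡ (w ⊃ w))) ∧ (v ≡ w)) ∧ ¬((w ∧ w) ≡ (u ≡ u)) = 2 ∧ 1 = 1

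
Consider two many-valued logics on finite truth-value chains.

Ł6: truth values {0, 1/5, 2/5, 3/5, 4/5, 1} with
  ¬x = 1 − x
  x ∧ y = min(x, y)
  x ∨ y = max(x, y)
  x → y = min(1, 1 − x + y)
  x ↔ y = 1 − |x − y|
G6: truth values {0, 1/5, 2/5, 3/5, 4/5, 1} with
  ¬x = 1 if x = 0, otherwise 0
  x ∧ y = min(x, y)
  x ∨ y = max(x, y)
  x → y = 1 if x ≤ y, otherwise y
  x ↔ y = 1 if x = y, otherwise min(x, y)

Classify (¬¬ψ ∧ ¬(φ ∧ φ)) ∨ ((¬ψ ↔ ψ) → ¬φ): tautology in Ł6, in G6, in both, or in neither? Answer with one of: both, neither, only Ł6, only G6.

In Ł6: at φ = 2/5, ψ = 2/5 the value is 4/5 — not a tautology.
In G6: every assignment gives 1 — tautology.

only G6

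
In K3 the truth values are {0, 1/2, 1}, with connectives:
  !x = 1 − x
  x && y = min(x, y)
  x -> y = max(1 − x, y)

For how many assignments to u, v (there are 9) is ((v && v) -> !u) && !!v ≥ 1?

u = 0, v = 0 ↦ 0  <
u = 0, v = 1/2 ↦ 1/2  <
u = 0, v = 1 ↦ 1  ≥
u = 1/2, v = 0 ↦ 0  <
u = 1/2, v = 1/2 ↦ 1/2  <
u = 1/2, v = 1 ↦ 1/2  <
u = 1, v = 0 ↦ 0  <
u = 1, v = 1/2 ↦ 1/2  <
u = 1, v = 1 ↦ 0  <
So 1 of the 9 assignments meets the threshold.

1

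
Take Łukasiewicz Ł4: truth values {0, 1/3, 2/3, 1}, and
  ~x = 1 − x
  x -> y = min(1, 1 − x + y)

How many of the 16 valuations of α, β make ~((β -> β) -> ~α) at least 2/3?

8

α = 0, β = 0 ↦ 0  <
α = 0, β = 1/3 ↦ 0  <
α = 0, β = 2/3 ↦ 0  <
α = 0, β = 1 ↦ 0  <
α = 1/3, β = 0 ↦ 1/3  <
α = 1/3, β = 1/3 ↦ 1/3  <
α = 1/3, β = 2/3 ↦ 1/3  <
α = 1/3, β = 1 ↦ 1/3  <
α = 2/3, β = 0 ↦ 2/3  ≥
α = 2/3, β = 1/3 ↦ 2/3  ≥
α = 2/3, β = 2/3 ↦ 2/3  ≥
α = 2/3, β = 1 ↦ 2/3  ≥
α = 1, β = 0 ↦ 1  ≥
α = 1, β = 1/3 ↦ 1  ≥
α = 1, β = 2/3 ↦ 1  ≥
α = 1, β = 1 ↦ 1  ≥
So 8 of the 16 assignments meet the threshold.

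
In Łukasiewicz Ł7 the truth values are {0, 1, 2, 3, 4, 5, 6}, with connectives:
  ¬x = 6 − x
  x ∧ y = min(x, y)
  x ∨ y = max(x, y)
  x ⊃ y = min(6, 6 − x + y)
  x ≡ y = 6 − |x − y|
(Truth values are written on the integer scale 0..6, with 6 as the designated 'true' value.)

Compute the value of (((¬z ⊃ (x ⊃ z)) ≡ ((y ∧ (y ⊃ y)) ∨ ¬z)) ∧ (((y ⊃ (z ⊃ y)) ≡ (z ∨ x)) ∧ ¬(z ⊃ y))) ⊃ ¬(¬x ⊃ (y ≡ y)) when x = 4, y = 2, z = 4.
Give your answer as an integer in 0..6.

4

¬z = ¬4 = 2
x ⊃ z = 4 ⊃ 4 = 6
¬z ⊃ (x ⊃ z) = 2 ⊃ 6 = 6
y ⊃ y = 2 ⊃ 2 = 6
y ∧ (y ⊃ y) = 2 ∧ 6 = 2
¬z = ¬4 = 2
(y ∧ (y ⊃ y)) ∨ ¬z = 2 ∨ 2 = 2
(¬z ⊃ (x ⊃ z)) ≡ ((y ∧ (y ⊃ y)) ∨ ¬z) = 6 ≡ 2 = 2
z ⊃ y = 4 ⊃ 2 = 4
y ⊃ (z ⊃ y) = 2 ⊃ 4 = 6
z ∨ x = 4 ∨ 4 = 4
(y ⊃ (z ⊃ y)) ≡ (z ∨ x) = 6 ≡ 4 = 4
z ⊃ y = 4 ⊃ 2 = 4
¬(z ⊃ y) = ¬4 = 2
((y ⊃ (z ⊃ y)) ≡ (z ∨ x)) ∧ ¬(z ⊃ y) = 4 ∧ 2 = 2
((¬z ⊃ (x ⊃ z)) ≡ ((y ∧ (y ⊃ y)) ∨ ¬z)) ∧ (((y ⊃ (z ⊃ y)) ≡ (z ∨ x)) ∧ ¬(z ⊃ y)) = 2 ∧ 2 = 2
¬x = ¬4 = 2
y ≡ y = 2 ≡ 2 = 6
¬x ⊃ (y ≡ y) = 2 ⊃ 6 = 6
¬(¬x ⊃ (y ≡ y)) = ¬6 = 0
(((¬z ⊃ (x ⊃ z)) ≡ ((y ∧ (y ⊃ y)) ∨ ¬z)) ∧ (((y ⊃ (z ⊃ y)) ≡ (z ∨ x)) ∧ ¬(z ⊃ y))) ⊃ ¬(¬x ⊃ (y ≡ y)) = 2 ⊃ 0 = 4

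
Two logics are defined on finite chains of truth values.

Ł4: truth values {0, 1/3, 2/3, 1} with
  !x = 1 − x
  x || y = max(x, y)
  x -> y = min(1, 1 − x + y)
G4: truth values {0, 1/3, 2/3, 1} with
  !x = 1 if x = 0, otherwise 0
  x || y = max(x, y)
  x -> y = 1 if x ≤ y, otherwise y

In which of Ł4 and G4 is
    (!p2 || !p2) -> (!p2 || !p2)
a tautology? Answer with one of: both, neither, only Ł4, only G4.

both

In Ł4: every assignment gives 1 — tautology.
In G4: every assignment gives 1 — tautology.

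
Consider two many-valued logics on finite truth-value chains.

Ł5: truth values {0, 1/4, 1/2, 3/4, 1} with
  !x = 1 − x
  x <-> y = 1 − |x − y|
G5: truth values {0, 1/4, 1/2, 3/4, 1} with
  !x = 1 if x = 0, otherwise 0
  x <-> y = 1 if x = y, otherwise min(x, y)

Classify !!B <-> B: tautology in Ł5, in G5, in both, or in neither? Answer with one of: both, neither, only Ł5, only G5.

only Ł5

In Ł5: every assignment gives 1 — tautology.
In G5: at B = 1/4 the value is 1/4 — not a tautology.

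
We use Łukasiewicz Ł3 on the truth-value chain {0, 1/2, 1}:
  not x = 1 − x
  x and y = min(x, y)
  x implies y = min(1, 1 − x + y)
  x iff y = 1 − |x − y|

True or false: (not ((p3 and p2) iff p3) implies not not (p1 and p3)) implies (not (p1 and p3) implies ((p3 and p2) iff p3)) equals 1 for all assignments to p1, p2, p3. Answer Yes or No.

Yes

At p1 = 1/2, p2 = 1/2, p3 = 1, for instance:
p3 and p2 = 1 and 1/2 = 1/2
(p3 and p2) iff p3 = 1/2 iff 1 = 1/2
not ((p3 and p2) iff p3) = not 1/2 = 1/2
p1 and p3 = 1/2 and 1 = 1/2
not (p1 and p3) = not 1/2 = 1/2
not not (p1 and p3) = not 1/2 = 1/2
not ((p3 and p2) iff p3) implies not not (p1 and p3) = 1/2 implies 1/2 = 1
not (p1 and p3) implies ((p3 and p2) iff p3) = 1/2 implies 1/2 = 1
(not ((p3 and p2) iff p3) implies not not (p1 and p3)) implies (not (p1 and p3) implies ((p3 and p2) iff p3)) = 1 implies 1 = 1
and checking the remaining 26 assignments likewise gives ≥ 1 in every case.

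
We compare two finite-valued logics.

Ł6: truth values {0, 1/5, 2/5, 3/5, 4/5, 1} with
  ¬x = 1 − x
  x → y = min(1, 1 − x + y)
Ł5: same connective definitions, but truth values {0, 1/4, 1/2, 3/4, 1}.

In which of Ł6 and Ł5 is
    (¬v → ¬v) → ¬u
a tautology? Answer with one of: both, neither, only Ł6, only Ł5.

neither

In Ł6: at u = 1/5, v = 0 the value is 4/5 — not a tautology.
In Ł5: at u = 1/4, v = 0 the value is 3/4 — not a tautology.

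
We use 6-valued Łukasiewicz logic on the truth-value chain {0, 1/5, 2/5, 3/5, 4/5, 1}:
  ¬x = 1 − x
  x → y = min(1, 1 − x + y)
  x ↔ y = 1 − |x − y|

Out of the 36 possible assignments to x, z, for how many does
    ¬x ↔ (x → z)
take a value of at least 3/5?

value 1: 11 assignments (counts)
value 4/5: 9 assignments (counts)
value 3/5: 7 assignments (counts)
value 2/5: 5 assignments
value 1/5: 3 assignments
value 0: 1 assignment
So 27 of the 36 assignments meet the threshold.

27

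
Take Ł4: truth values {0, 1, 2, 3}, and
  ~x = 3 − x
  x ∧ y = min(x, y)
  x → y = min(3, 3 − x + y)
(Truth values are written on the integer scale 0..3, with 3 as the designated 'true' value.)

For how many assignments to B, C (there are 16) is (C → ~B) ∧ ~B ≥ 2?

8

B = 0, C = 0 ↦ 3  ≥
B = 0, C = 1 ↦ 3  ≥
B = 0, C = 2 ↦ 3  ≥
B = 0, C = 3 ↦ 3  ≥
B = 1, C = 0 ↦ 2  ≥
B = 1, C = 1 ↦ 2  ≥
B = 1, C = 2 ↦ 2  ≥
B = 1, C = 3 ↦ 2  ≥
B = 2, C = 0 ↦ 1  <
B = 2, C = 1 ↦ 1  <
B = 2, C = 2 ↦ 1  <
B = 2, C = 3 ↦ 1  <
B = 3, C = 0 ↦ 0  <
B = 3, C = 1 ↦ 0  <
B = 3, C = 2 ↦ 0  <
B = 3, C = 3 ↦ 0  <
So 8 of the 16 assignments meet the threshold.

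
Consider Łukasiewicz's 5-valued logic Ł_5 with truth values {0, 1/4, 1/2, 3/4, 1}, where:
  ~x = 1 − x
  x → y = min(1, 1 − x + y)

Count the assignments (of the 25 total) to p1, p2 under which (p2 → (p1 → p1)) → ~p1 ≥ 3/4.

value 1: 5 assignments (counts)
value 3/4: 5 assignments (counts)
value 1/2: 5 assignments
value 1/4: 5 assignments
value 0: 5 assignments
So 10 of the 25 assignments meet the threshold.

10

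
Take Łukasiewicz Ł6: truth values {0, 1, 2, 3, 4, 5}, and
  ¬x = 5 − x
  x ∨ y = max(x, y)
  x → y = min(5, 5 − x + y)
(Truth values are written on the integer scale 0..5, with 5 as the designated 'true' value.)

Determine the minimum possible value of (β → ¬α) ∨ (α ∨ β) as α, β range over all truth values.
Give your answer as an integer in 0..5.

4

Take α = 2, β = 4:
¬α = ¬2 = 3
β → ¬α = 4 → 3 = 4
α ∨ β = 2 ∨ 4 = 4
(β → ¬α) ∨ (α ∨ β) = 4 ∨ 4 = 4
No assignment yields a value below 4, so this is the minimum.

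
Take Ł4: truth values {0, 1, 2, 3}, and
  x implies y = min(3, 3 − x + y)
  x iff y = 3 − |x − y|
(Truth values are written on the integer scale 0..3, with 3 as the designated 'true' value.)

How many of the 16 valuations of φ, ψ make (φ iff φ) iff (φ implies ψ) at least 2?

φ = 0, ψ = 0 ↦ 3  ≥
φ = 0, ψ = 1 ↦ 3  ≥
φ = 0, ψ = 2 ↦ 3  ≥
φ = 0, ψ = 3 ↦ 3  ≥
φ = 1, ψ = 0 ↦ 2  ≥
φ = 1, ψ = 1 ↦ 3  ≥
φ = 1, ψ = 2 ↦ 3  ≥
φ = 1, ψ = 3 ↦ 3  ≥
φ = 2, ψ = 0 ↦ 1  <
φ = 2, ψ = 1 ↦ 2  ≥
φ = 2, ψ = 2 ↦ 3  ≥
φ = 2, ψ = 3 ↦ 3  ≥
φ = 3, ψ = 0 ↦ 0  <
φ = 3, ψ = 1 ↦ 1  <
φ = 3, ψ = 2 ↦ 2  ≥
φ = 3, ψ = 3 ↦ 3  ≥
So 13 of the 16 assignments meet the threshold.

13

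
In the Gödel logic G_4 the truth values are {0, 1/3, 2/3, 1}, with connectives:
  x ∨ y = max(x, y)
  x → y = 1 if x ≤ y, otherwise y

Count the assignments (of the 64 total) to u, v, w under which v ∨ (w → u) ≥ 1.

46

value 1: 46 assignments (counts)
value 2/3: 8 assignments
value 1/3: 7 assignments
value 0: 3 assignments
So 46 of the 64 assignments meet the threshold.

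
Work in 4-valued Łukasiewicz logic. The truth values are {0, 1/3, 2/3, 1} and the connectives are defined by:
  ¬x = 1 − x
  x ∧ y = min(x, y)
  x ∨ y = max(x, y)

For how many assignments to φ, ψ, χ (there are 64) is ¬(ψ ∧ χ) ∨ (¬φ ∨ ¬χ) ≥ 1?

value 1: 37 assignments (counts)
value 2/3: 19 assignments
value 1/3: 7 assignments
value 0: 1 assignment
So 37 of the 64 assignments meet the threshold.

37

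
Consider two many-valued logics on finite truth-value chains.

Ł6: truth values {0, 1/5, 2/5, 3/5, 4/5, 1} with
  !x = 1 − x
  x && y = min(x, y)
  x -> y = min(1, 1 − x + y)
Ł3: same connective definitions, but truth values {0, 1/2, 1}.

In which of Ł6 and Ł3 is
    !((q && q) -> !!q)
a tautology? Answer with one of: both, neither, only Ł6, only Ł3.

neither

In Ł6: at q = 0 the value is 0 — not a tautology.
In Ł3: at q = 0 the value is 0 — not a tautology.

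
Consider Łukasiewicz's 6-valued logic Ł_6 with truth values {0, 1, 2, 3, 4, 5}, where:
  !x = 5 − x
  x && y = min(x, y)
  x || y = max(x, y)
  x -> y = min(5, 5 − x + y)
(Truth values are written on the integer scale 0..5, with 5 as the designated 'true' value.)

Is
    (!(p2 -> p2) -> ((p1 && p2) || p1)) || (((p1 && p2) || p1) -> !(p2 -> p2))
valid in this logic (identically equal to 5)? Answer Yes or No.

At p1 = 0, p2 = 2, for instance:
p2 -> p2 = 2 -> 2 = 5
!(p2 -> p2) = !5 = 0
p1 && p2 = 0 && 2 = 0
(p1 && p2) || p1 = 0 || 0 = 0
!(p2 -> p2) -> ((p1 && p2) || p1) = 0 -> 0 = 5
((p1 && p2) || p1) -> !(p2 -> p2) = 0 -> 0 = 5
(!(p2 -> p2) -> ((p1 && p2) || p1)) || (((p1 && p2) || p1) -> !(p2 -> p2)) = 5 || 5 = 5
and checking the remaining 35 assignments likewise gives ≥ 5 in every case.

Yes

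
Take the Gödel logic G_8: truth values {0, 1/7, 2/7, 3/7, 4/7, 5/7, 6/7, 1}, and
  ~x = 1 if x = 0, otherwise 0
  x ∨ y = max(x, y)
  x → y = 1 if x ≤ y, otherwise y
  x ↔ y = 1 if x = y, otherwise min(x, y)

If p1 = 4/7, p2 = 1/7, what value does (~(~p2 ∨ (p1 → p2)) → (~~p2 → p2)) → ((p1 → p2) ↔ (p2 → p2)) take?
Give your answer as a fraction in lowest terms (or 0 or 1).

~p2 = ~1/7 = 0
p1 → p2 = 4/7 → 1/7 = 1/7
~p2 ∨ (p1 → p2) = 0 ∨ 1/7 = 1/7
~(~p2 ∨ (p1 → p2)) = ~1/7 = 0
~p2 = ~1/7 = 0
~~p2 = ~0 = 1
~~p2 → p2 = 1 → 1/7 = 1/7
~(~p2 ∨ (p1 → p2)) → (~~p2 → p2) = 0 → 1/7 = 1
p1 → p2 = 4/7 → 1/7 = 1/7
p2 → p2 = 1/7 → 1/7 = 1
(p1 → p2) ↔ (p2 → p2) = 1/7 ↔ 1 = 1/7
(~(~p2 ∨ (p1 → p2)) → (~~p2 → p2)) → ((p1 → p2) ↔ (p2 → p2)) = 1 → 1/7 = 1/7

1/7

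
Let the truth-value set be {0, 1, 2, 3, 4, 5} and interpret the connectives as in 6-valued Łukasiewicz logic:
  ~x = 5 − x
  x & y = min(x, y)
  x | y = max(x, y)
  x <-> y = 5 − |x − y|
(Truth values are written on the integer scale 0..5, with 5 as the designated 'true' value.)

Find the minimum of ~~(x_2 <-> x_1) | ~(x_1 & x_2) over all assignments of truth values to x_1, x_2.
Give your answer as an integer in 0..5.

Take x_1 = 2, x_2 = 4:
x_2 <-> x_1 = 4 <-> 2 = 3
~(x_2 <-> x_1) = ~3 = 2
~~(x_2 <-> x_1) = ~2 = 3
x_1 & x_2 = 2 & 4 = 2
~(x_1 & x_2) = ~2 = 3
~~(x_2 <-> x_1) | ~(x_1 & x_2) = 3 | 3 = 3
No assignment yields a value below 3, so this is the minimum.

3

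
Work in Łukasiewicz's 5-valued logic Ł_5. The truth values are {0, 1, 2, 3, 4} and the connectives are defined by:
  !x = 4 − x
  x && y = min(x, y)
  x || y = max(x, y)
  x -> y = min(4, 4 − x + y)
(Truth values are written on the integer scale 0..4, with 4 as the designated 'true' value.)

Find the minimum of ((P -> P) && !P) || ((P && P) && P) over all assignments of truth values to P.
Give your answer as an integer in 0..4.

2

Take P = 2:
P -> P = 2 -> 2 = 4
!P = !2 = 2
(P -> P) && !P = 4 && 2 = 2
P && P = 2 && 2 = 2
(P && P) && P = 2 && 2 = 2
((P -> P) && !P) || ((P && P) && P) = 2 || 2 = 2
No assignment yields a value below 2, so this is the minimum.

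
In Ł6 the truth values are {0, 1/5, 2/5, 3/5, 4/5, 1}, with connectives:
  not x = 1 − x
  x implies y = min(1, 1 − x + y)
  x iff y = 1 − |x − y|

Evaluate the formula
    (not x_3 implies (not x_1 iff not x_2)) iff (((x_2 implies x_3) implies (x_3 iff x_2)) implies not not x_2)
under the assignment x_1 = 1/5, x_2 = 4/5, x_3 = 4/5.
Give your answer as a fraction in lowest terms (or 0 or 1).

4/5

not x_3 = not 4/5 = 1/5
not x_1 = not 1/5 = 4/5
not x_2 = not 4/5 = 1/5
not x_1 iff not x_2 = 4/5 iff 1/5 = 2/5
not x_3 implies (not x_1 iff not x_2) = 1/5 implies 2/5 = 1
x_2 implies x_3 = 4/5 implies 4/5 = 1
x_3 iff x_2 = 4/5 iff 4/5 = 1
(x_2 implies x_3) implies (x_3 iff x_2) = 1 implies 1 = 1
not x_2 = not 4/5 = 1/5
not not x_2 = not 1/5 = 4/5
((x_2 implies x_3) implies (x_3 iff x_2)) implies not not x_2 = 1 implies 4/5 = 4/5
(not x_3 implies (not x_1 iff not x_2)) iff (((x_2 implies x_3) implies (x_3 iff x_2)) implies not not x_2) = 1 iff 4/5 = 4/5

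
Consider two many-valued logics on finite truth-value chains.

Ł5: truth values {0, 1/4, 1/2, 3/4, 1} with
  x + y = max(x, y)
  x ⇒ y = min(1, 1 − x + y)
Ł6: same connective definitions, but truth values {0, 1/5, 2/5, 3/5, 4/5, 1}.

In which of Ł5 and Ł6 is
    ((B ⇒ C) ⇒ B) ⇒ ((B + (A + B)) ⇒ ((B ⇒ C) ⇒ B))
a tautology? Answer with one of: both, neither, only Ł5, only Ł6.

In Ł5: every assignment gives 1 — tautology.
In Ł6: every assignment gives 1 — tautology.

both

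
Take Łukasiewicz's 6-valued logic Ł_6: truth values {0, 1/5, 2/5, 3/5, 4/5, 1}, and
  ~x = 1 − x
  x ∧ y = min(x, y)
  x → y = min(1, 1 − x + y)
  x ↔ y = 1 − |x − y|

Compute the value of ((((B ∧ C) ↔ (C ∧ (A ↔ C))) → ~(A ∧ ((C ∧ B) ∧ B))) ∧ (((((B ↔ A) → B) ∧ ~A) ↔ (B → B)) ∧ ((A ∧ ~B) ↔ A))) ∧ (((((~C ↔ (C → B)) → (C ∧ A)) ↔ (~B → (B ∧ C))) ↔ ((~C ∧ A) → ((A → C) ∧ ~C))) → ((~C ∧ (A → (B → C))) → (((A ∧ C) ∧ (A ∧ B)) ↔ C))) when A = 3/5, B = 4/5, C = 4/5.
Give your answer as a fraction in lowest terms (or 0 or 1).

B ∧ C = 4/5 ∧ 4/5 = 4/5
A ↔ C = 3/5 ↔ 4/5 = 4/5
C ∧ (A ↔ C) = 4/5 ∧ 4/5 = 4/5
(B ∧ C) ↔ (C ∧ (A ↔ C)) = 4/5 ↔ 4/5 = 1
C ∧ B = 4/5 ∧ 4/5 = 4/5
(C ∧ B) ∧ B = 4/5 ∧ 4/5 = 4/5
A ∧ ((C ∧ B) ∧ B) = 3/5 ∧ 4/5 = 3/5
~(A ∧ ((C ∧ B) ∧ B)) = ~3/5 = 2/5
((B ∧ C) ↔ (C ∧ (A ↔ C))) → ~(A ∧ ((C ∧ B) ∧ B)) = 1 → 2/5 = 2/5
B ↔ A = 4/5 ↔ 3/5 = 4/5
(B ↔ A) → B = 4/5 → 4/5 = 1
~A = ~3/5 = 2/5
((B ↔ A) → B) ∧ ~A = 1 ∧ 2/5 = 2/5
B → B = 4/5 → 4/5 = 1
(((B ↔ A) → B) ∧ ~A) ↔ (B → B) = 2/5 ↔ 1 = 2/5
~B = ~4/5 = 1/5
A ∧ ~B = 3/5 ∧ 1/5 = 1/5
(A ∧ ~B) ↔ A = 1/5 ↔ 3/5 = 3/5
((((B ↔ A) → B) ∧ ~A) ↔ (B → B)) ∧ ((A ∧ ~B) ↔ A) = 2/5 ∧ 3/5 = 2/5
(((B ∧ C) ↔ (C ∧ (A ↔ C))) → ~(A ∧ ((C ∧ B) ∧ B))) ∧ (((((B ↔ A) → B) ∧ ~A) ↔ (B → B)) ∧ ((A ∧ ~B) ↔ A)) = 2/5 ∧ 2/5 = 2/5
~C = ~4/5 = 1/5
C → B = 4/5 → 4/5 = 1
~C ↔ (C → B) = 1/5 ↔ 1 = 1/5
C ∧ A = 4/5 ∧ 3/5 = 3/5
(~C ↔ (C → B)) → (C ∧ A) = 1/5 → 3/5 = 1
~B = ~4/5 = 1/5
B ∧ C = 4/5 ∧ 4/5 = 4/5
~B → (B ∧ C) = 1/5 → 4/5 = 1
((~C ↔ (C → B)) → (C ∧ A)) ↔ (~B → (B ∧ C)) = 1 ↔ 1 = 1
~C = ~4/5 = 1/5
~C ∧ A = 1/5 ∧ 3/5 = 1/5
A → C = 3/5 → 4/5 = 1
~C = ~4/5 = 1/5
(A → C) ∧ ~C = 1 ∧ 1/5 = 1/5
(~C ∧ A) → ((A → C) ∧ ~C) = 1/5 → 1/5 = 1
(((~C ↔ (C → B)) → (C ∧ A)) ↔ (~B → (B ∧ C))) ↔ ((~C ∧ A) → ((A → C) ∧ ~C)) = 1 ↔ 1 = 1
~C = ~4/5 = 1/5
B → C = 4/5 → 4/5 = 1
A → (B → C) = 3/5 → 1 = 1
~C ∧ (A → (B → C)) = 1/5 ∧ 1 = 1/5
A ∧ C = 3/5 ∧ 4/5 = 3/5
A ∧ B = 3/5 ∧ 4/5 = 3/5
(A ∧ C) ∧ (A ∧ B) = 3/5 ∧ 3/5 = 3/5
((A ∧ C) ∧ (A ∧ B)) ↔ C = 3/5 ↔ 4/5 = 4/5
(~C ∧ (A → (B → C))) → (((A ∧ C) ∧ (A ∧ B)) ↔ C) = 1/5 → 4/5 = 1
((((~C ↔ (C → B)) → (C ∧ A)) ↔ (~B → (B ∧ C))) ↔ ((~C ∧ A) → ((A → C) ∧ ~C))) → ((~C ∧ (A → (B → C))) → (((A ∧ C) ∧ (A ∧ B)) ↔ C)) = 1 → 1 = 1
((((B ∧ C) ↔ (C ∧ (A ↔ C))) → ~(A ∧ ((C ∧ B) ∧ B))) ∧ (((((B ↔ A) → B) ∧ ~A) ↔ (B → B)) ∧ ((A ∧ ~B) ↔ A))) ∧ (((((~C ↔ (C → B)) → (C ∧ A)) ↔ (~B → (B ∧ C))) ↔ ((~C ∧ A) → ((A → C) ∧ ~C))) → ((~C ∧ (A → (B → C))) → (((A ∧ C) ∧ (A ∧ B)) ↔ C))) = 2/5 ∧ 1 = 2/5

2/5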